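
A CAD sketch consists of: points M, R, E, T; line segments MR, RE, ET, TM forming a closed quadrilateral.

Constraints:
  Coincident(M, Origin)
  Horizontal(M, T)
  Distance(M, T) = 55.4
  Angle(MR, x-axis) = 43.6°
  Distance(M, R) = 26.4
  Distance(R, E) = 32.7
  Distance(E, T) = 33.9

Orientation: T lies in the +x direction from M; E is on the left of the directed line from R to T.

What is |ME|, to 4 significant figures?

58.50

M is at the origin; M and T share the same y with |MT| = 55.4 and T in +x, so T = (55.4, 0). MR runs at 43.6° with |MR| = 26.4, so R = (19.12, 18.21). E is determined by |RE| = 32.7 and |ET| = 33.9 together: it lies at the intersection of circle(R, 32.7) and circle(T, 33.9). With |RT| = 40.59, the foot of the radical line on RT is 19.31 from R and the perpendicular offset is √(32.7² − 19.31²) = 26.39. Taking the left-of-RT solution: E = (48.21, 33.13).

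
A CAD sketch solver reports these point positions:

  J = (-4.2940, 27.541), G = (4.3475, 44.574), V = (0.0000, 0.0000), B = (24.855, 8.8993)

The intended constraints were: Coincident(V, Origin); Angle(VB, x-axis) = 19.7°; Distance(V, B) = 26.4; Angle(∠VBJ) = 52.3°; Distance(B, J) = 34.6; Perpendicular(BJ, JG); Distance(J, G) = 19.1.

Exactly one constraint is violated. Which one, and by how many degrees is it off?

Perpendicular(BJ, JG) — off by 5.70°.

V = (0.00, 0.00) ✓; VB at 19.70° ✓; |VB| = 26.40 ✓; ∠VBJ = 52.30° ✓; |BJ| = 34.60 ✓; ∠(BJ, JG) = 84.30° ✗; |JG| = 19.10 ✓.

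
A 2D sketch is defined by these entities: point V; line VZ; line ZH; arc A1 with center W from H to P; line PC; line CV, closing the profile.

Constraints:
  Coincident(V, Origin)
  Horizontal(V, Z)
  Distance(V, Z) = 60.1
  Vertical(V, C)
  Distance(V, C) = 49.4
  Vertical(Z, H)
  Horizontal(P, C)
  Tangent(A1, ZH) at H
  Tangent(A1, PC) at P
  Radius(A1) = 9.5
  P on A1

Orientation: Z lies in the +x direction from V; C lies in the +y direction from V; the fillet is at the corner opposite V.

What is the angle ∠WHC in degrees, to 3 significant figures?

8.98°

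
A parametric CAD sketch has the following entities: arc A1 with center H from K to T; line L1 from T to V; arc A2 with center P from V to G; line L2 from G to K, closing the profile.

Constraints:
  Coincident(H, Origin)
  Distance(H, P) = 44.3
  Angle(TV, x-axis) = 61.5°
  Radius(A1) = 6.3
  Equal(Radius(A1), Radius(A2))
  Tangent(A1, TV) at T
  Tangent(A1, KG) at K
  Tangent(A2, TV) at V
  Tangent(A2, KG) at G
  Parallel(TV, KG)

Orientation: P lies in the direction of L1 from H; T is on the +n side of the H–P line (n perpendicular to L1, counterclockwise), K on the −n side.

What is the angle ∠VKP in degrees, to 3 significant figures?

7.78°

The slot axis is L1's direction at 61.5°, so u = (cos 61.5°, sin 61.5°) = (0.477, 0.879) and n = (−sin 61.5°, cos 61.5°) = (-0.879, 0.477). H is at the origin and P lies 44.3 along u from H, so P = 44.3·u = (21.1, 38.9). Tangency of A1 to both parallel lines with radius 6.3 puts T and K at H ± 6.3·n: T = (-5.54, 3.01), K = (5.54, -3.01). Equal radii place V and G the same way about P: V = P + 6.3·n = (15.6, 41.9), G = P − 6.3·n = (26.7, 35.9). Then cos ∠VKP = KV·KP / (|KV||KP|), giving 7.78°.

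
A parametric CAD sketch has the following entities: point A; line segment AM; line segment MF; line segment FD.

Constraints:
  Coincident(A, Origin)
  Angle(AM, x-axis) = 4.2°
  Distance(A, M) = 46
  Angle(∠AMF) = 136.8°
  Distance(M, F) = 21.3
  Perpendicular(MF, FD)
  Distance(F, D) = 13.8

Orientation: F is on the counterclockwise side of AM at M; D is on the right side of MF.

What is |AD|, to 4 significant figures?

71.12

A is at the origin; AM runs at 4.2° with length 46.0, so M = 46.0·(cos 4.2°, sin 4.2°) = (45.88, 3.369). ∠AMF = 136.8°, so MF runs at 4.2° + (180° − 136.8°) = 47.40° from the x-axis; with |MF| = 21.3, F = M + 21.3·(cos 47.40°, sin 47.40°) = (60.29, 19.05). MF is perpendicular to FD; with |FD| = 13.8 on the right of MF, D = F + 13.8·(0.7361, -0.6769) = (70.45, 9.707). Then |AD| = |D − A| = 71.12.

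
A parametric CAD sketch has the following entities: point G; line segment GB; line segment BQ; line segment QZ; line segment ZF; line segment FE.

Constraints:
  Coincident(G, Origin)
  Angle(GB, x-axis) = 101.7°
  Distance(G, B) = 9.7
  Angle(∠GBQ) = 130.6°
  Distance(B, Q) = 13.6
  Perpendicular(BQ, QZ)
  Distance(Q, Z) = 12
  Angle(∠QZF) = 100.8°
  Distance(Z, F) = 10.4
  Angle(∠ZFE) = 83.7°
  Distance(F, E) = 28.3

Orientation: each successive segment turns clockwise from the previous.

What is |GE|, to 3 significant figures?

22.9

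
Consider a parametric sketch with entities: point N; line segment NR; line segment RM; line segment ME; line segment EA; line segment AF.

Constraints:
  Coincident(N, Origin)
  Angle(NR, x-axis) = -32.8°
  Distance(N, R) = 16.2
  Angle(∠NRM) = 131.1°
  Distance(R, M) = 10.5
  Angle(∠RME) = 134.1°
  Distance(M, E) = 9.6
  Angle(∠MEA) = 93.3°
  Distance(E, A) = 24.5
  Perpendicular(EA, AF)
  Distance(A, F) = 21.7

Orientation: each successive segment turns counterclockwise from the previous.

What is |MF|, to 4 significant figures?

27.83

N is at the origin; NR runs at -32.8° with length 16.2, so R = (13.62, -8.776). ∠NRM = 131.1° gives RM at 16.10° from the x-axis; with |RM| = 10.5, M = (23.71, -5.864). ∠RME = 134.1° gives ME at 62.00° from the x-axis; with |ME| = 9.6, E = (28.21, 2.612). ∠MEA = 93.3° gives EA at 148.7° from the x-axis; with |EA| = 24.5, A = (7.278, 15.34). EA is perpendicular to AF, so AF runs at -121.3°; with |AF| = 21.7, F = (-3.996, -3.201). Then |MF| = |F − M| = 27.83.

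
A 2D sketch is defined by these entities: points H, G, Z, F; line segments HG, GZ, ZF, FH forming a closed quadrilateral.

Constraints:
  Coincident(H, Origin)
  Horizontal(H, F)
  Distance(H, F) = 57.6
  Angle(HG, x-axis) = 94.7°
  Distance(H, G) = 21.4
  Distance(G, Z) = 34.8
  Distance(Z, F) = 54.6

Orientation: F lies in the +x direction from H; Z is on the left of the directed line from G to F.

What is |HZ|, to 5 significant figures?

50.305

Checks: |GZ| = 34.80 ✓; |ZF| = 54.60 ✓.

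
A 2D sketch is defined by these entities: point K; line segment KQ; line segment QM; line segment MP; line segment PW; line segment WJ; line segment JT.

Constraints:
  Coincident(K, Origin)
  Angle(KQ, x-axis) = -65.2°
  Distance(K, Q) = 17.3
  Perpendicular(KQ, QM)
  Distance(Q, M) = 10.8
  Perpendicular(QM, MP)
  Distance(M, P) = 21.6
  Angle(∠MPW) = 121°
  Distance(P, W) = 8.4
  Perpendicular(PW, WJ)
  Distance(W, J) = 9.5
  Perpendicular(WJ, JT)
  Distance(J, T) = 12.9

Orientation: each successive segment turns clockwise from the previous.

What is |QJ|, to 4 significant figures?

17.83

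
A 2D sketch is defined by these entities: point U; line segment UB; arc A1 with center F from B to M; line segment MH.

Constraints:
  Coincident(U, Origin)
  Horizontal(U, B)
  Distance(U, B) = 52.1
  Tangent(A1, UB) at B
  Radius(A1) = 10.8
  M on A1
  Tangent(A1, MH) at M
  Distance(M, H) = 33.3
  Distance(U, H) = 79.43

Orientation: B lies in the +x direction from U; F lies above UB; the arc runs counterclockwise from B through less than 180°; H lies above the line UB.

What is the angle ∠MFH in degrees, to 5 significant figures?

72.031°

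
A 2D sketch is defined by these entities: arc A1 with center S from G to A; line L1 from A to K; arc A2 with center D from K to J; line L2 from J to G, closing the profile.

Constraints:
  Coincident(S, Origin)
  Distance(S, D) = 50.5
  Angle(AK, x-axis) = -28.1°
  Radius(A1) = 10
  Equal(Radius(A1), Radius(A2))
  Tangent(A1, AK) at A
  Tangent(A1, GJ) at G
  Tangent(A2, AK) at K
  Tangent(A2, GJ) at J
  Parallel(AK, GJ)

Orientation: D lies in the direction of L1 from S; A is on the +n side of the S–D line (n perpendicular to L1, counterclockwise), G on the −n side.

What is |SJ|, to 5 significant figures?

51.481

The slot axis is L1's direction at -28.1°, so u = (cos -28.1°, sin -28.1°) = (0.88213, -0.47101) and n = (−sin -28.1°, cos -28.1°) = (0.47101, 0.88213). S is at the origin and D lies 50.5 along u from S, so D = 50.5·u = (44.547, -23.786). Tangency of A1 to both parallel lines with radius 10.0 puts A and G at S ± 10.0·n: A = (4.7101, 8.8213), G = (-4.7101, -8.8213). Equal radii place K and J the same way about D: K = D + 10.0·n = (49.258, -14.965), J = D − 10.0·n = (39.837, -32.607). Then |SJ| = |J − S| = 51.481.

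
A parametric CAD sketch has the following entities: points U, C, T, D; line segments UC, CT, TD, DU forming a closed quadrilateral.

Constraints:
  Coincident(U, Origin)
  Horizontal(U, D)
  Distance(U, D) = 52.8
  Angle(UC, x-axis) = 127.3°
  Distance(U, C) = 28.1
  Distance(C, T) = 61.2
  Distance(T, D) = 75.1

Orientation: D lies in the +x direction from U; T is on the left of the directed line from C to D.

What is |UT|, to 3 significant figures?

72.5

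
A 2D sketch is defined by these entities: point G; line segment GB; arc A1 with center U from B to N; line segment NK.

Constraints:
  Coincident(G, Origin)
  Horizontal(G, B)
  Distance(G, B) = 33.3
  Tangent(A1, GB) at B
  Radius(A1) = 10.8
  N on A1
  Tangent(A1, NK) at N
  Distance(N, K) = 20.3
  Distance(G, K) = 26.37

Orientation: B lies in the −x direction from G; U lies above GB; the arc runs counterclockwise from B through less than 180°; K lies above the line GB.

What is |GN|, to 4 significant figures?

24.61

G is at the origin; GB is horizontal with |GB| = 33.3 and B on the −x side, so B = (-33.30, 0.000). The tangent condition forces UB to be normal to GB, so U = B + (0, 10.8) = (-33.30, 10.80). Since UN ⟂ NK (tangency), |UK| = √(10.8² + 20.3²) = 22.99 regardless of where N sits on A1. So K lies on both circle(G, 26.37) and circle(U, 22.99); the above-GB intersection is K = (-13.57, 22.61). N is the foot of the tangent from K: N = (-24.05, 5.224).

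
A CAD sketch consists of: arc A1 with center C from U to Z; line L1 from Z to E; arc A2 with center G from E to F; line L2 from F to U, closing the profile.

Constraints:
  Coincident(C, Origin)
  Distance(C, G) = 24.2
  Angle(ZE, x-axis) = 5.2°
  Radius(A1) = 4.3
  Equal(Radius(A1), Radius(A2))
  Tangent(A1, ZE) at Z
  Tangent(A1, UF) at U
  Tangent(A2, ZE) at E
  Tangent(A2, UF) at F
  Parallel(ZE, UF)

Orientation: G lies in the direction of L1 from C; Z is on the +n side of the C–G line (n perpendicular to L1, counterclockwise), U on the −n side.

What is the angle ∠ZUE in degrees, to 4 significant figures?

70.44°

The slot axis is L1's direction at 5.2°, so u = (cos 5.2°, sin 5.2°) = (0.9959, 0.09063) and n = (−sin 5.2°, cos 5.2°) = (-0.09063, 0.9959). C is at the origin and G lies 24.2 along u from C, so G = 24.2·u = (24.10, 2.193). Tangency of A1 to both parallel lines with radius 4.3 puts Z and U at C ± 4.3·n: Z = (-0.3897, 4.282), U = (0.3897, -4.282). Equal radii place E and F the same way about G: E = G + 4.3·n = (23.71, 6.476), F = G − 4.3·n = (24.49, -2.089). Then cos ∠ZUE = UZ·UE / (|UZ||UE|), giving 70.44°.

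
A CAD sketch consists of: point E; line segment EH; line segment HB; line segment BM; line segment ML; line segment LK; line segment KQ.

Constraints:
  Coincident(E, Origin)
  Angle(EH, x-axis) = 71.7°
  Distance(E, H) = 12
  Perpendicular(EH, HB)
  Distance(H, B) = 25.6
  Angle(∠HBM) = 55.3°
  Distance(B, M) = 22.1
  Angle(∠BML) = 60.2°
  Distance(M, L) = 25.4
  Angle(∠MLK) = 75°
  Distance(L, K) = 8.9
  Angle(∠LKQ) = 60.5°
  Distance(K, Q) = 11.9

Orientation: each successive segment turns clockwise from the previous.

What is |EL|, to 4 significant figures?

16.89

E is at the origin; EH runs at 71.7° with length 12.0, so H = (3.768, 11.39). The perpendicularity gives HB at right angles to EH, so HB runs at -18.30°; with |HB| = 25.6, B = (28.07, 3.355). ∠HBM = 55.3° gives BM at -143.0° from the x-axis; with |BM| = 22.1, M = (10.42, -9.945). ∠BML = 60.2° gives ML at 97.20° from the x-axis; with |ML| = 25.4, L = (7.240, 15.25). Then |EL| = |L − E| = 16.89.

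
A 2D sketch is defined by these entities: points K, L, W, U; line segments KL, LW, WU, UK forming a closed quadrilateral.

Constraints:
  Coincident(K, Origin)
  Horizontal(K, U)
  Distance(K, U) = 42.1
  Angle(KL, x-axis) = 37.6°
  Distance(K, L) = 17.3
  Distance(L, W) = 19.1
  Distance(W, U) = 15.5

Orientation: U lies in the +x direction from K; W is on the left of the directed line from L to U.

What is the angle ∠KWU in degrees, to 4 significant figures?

106.6°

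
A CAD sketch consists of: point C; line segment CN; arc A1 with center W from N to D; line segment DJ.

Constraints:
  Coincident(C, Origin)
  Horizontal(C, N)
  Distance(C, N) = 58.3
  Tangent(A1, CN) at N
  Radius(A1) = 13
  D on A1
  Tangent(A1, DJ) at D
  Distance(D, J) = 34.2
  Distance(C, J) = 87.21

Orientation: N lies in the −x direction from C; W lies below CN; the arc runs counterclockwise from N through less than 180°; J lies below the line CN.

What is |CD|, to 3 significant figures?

72.2

Checks: |CN| = 58.30 ✓; |WD| = 13.00 ✓; ∠(WD, DJ) = 90.00° ✓; |DJ| = 34.20 ✓; |CJ| = 87.21 ✓.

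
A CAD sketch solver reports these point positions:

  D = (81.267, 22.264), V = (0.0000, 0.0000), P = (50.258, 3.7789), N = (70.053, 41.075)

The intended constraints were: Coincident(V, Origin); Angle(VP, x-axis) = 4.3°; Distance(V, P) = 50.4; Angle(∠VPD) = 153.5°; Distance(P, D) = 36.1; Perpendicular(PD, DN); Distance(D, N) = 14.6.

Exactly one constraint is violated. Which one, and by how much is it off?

Distance(D, N) = 14.6 — off by 7.30.

V = (0.00, 0.00) ✓; VP at 4.300° ✓; |VP| = 50.40 ✓; ∠VPD = 153.5° ✓; |PD| = 36.10 ✓; ∠(PD, DN) = 90.00° ✓; |DN| = 21.90 ✗.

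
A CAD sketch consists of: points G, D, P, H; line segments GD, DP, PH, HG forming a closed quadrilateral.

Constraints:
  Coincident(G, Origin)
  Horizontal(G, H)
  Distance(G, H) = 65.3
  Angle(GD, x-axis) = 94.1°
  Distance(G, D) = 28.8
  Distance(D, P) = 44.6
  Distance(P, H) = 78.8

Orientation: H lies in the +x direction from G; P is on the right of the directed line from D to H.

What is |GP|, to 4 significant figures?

19.07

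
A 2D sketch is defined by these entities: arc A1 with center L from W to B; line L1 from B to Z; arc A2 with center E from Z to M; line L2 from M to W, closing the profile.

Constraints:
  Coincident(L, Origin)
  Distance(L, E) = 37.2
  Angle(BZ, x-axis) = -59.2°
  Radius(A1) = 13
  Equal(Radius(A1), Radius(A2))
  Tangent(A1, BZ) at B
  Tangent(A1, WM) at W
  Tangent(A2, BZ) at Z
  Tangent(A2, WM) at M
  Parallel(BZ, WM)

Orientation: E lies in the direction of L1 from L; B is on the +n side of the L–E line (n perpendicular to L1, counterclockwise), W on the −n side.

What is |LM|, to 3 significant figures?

39.4

Tangency of A1 to both parallel lines with radius 13.0 puts B and W at L ± 13.0·n: B = (11.2, 6.66), W = (-11.2, -6.66). Equal radii place Z and M the same way about E: Z = E + 13.0·n = (30.2, -25.3), M = E − 13.0·n = (7.88, -38.6). Then |LM| = |M − L| = 39.4.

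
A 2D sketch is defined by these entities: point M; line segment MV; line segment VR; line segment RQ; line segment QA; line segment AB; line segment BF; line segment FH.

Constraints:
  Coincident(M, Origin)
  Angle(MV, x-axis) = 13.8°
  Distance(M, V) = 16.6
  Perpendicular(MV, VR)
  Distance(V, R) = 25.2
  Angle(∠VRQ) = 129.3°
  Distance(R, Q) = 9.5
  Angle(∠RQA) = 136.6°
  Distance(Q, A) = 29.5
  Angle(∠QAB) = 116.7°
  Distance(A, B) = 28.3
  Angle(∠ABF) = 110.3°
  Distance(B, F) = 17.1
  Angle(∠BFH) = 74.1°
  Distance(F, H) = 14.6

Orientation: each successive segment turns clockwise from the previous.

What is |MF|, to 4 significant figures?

20.45

M is at the origin; MV runs at 13.8° with length 16.6, so V = (16.12, 3.960). MV ⟂ VR, so VR runs at -76.20°; with |VR| = 25.2, R = (22.13, -20.51). ∠VRQ = 129.3° gives RQ at -126.9° from the x-axis; with |RQ| = 9.5, Q = (16.43, -28.11). ∠RQA = 136.6° gives QA at -170.3° from the x-axis; with |QA| = 29.5, A = (-12.65, -33.08). ∠QAB = 116.7° gives AB at 126.4° from the x-axis; with |AB| = 28.3, B = (-29.44, -10.30). ∠ABF = 110.3° gives BF at 56.70° from the x-axis; with |BF| = 17.1, F = (-20.06, 3.990). Then |MF| = |F − M| = 20.45.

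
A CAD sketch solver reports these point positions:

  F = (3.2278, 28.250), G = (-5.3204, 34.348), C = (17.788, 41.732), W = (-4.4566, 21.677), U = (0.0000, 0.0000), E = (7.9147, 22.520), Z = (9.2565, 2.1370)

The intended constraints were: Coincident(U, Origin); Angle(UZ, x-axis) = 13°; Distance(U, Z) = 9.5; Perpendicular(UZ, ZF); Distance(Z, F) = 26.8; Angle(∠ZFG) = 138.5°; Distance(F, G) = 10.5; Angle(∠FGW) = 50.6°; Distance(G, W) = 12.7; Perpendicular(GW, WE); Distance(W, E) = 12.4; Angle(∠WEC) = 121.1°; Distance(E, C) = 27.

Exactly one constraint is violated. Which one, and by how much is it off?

Distance(E, C) = 27 — off by 5.40.

U = (0.00, 0.00) ✓; UZ at 13.00° ✓; |UZ| = 9.500 ✓; ∠(UZ, ZF) = 90.00° ✓; |ZF| = 26.80 ✓; ∠ZFG = 138.5° ✓; |FG| = 10.50 ✓; ∠FGW = 50.60° ✓; |GW| = 12.70 ✓; ∠(GW, WE) = 90.00° ✓; |WE| = 12.40 ✓; ∠WEC = 121.1° ✓; |EC| = 21.60 ✗.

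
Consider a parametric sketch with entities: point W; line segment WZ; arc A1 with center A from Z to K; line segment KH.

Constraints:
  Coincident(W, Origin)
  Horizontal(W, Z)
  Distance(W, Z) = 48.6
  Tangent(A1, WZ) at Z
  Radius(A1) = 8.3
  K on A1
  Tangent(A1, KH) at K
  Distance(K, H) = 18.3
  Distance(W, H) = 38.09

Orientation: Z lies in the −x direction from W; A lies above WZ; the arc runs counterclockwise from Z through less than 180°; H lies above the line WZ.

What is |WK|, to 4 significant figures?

41.60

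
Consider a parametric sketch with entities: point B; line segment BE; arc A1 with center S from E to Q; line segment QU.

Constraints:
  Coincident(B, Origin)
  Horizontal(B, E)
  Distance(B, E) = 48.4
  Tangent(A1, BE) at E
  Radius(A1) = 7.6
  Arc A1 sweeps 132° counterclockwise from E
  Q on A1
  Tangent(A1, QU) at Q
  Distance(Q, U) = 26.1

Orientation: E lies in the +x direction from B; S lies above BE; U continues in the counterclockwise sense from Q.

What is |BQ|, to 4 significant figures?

55.52

B is at the origin; B and E share the same y with |BE| = 48.4 and E on the +x side, so E = (48.40, 0.000). Tangency of A1 to BE means the radius SE is perpendicular to BE, so S = E + (0, 7.6) = (48.40, 7.600). On A1, E sits at bearing -90° from S; a 132° counterclockwise sweep puts Q at bearing 42°, so Q = S + 7.6·(cos 42°, sin 42°) = (54.05, 12.69). Then |BQ| = |Q − B| = 55.52.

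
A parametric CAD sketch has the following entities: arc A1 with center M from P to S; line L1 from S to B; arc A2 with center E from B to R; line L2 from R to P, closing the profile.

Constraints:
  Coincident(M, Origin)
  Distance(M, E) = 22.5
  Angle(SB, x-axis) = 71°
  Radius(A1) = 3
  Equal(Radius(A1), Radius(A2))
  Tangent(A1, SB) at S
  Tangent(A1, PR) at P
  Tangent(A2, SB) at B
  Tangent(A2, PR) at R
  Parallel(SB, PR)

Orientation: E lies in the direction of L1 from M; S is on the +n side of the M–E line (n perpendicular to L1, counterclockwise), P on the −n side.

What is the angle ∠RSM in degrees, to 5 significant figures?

75.069°

The slot axis is L1's direction at 71.0°, so u = (cos 71.0°, sin 71.0°) = (0.32557, 0.94552) and n = (−sin 71.0°, cos 71.0°) = (-0.94552, 0.32557). M is at the origin and E lies 22.5 along u from M, so E = 22.5·u = (7.3253, 21.274). Tangency of A1 to both parallel lines with radius 3.0 puts S and P at M ± 3.0·n: S = (-2.8366, 0.97670), P = (2.8366, -0.97670). Equal radii place B and R the same way about E: B = E + 3.0·n = (4.4887, 22.251), R = E − 3.0·n = (10.162, 20.297). Then cos ∠RSM = SR·SM / (|SR||SM|), giving 75.069°.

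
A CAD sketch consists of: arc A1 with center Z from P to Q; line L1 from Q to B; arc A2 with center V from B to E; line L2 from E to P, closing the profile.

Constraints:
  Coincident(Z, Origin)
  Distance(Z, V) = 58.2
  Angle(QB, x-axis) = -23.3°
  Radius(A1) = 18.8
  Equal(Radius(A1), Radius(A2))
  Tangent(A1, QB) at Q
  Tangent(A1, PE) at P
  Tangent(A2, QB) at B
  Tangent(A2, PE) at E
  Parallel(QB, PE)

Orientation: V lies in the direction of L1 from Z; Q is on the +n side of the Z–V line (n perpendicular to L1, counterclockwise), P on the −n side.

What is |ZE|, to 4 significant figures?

61.16

The slot axis is L1's direction at -23.3°, so u = (cos -23.3°, sin -23.3°) = (0.9184, -0.3955) and n = (−sin -23.3°, cos -23.3°) = (0.3955, 0.9184). Z is at the origin and V lies 58.2 along u from Z, so V = 58.2·u = (53.45, -23.02). Tangency of A1 to both parallel lines with radius 18.8 puts Q and P at Z ± 18.8·n: Q = (7.436, 17.27), P = (-7.436, -17.27). Equal radii place B and E the same way about V: B = V + 18.8·n = (60.89, -5.754), E = V − 18.8·n = (46.02, -40.29). Then |ZE| = |E − Z| = 61.16.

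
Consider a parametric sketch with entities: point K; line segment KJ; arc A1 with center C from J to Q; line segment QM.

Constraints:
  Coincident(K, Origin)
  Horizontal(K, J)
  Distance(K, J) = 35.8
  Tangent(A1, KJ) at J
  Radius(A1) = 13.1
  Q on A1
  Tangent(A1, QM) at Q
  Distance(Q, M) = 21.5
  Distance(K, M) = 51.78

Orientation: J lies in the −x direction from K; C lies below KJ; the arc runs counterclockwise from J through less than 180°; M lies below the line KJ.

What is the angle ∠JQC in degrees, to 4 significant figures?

28.29°

Checks: |CQ| = 13.10 ✓; ∠(CQ, QM) = 90.00° ✓; |QM| = 21.50 ✓; |KM| = 51.78 ✓.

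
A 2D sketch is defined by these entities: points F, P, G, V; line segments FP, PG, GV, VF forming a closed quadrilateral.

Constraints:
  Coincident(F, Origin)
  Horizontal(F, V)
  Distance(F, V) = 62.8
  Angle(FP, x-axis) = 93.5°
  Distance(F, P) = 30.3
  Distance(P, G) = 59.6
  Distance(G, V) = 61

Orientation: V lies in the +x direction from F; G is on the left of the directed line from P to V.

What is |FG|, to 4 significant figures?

77.82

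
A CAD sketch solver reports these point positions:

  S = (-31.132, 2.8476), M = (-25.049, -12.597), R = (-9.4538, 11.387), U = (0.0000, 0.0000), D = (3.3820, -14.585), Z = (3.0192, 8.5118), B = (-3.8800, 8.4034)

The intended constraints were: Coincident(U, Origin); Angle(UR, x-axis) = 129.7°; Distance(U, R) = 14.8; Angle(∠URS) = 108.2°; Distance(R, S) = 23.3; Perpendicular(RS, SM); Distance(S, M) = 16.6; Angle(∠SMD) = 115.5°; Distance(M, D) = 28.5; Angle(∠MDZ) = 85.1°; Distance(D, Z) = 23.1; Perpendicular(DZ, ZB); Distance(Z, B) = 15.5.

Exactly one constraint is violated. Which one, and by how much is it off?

Distance(Z, B) = 15.5 — off by 8.60.

U = (0.00, 0.00) ✓; UR at 129.7° ✓; |UR| = 14.80 ✓; ∠URS = 108.2° ✓; |RS| = 23.30 ✓; ∠(RS, SM) = 90.00° ✓; |SM| = 16.60 ✓; ∠SMD = 115.5° ✓; |MD| = 28.50 ✓; ∠MDZ = 85.10° ✓; |DZ| = 23.10 ✓; ∠(DZ, ZB) = 90.00° ✓; |ZB| = 6.900 ✗.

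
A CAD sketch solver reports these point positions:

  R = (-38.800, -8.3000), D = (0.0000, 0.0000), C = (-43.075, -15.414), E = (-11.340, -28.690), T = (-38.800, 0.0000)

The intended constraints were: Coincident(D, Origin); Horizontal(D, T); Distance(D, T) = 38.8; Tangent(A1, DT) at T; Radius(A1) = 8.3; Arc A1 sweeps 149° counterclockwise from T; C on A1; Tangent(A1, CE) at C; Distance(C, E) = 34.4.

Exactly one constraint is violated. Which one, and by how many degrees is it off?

Tangent(A1, CE) at C — off by 8.30°.

D = (0.00, 0.00) ✓; D.y = 0.00, T.y = 0.00 ✓; |DT| = 38.80 ✓; ∠(RT, TD) = 90.00° ✓; |RT| = 8.300 ✓; bearing(R→C) − bearing(R→T) = 149.0° ✓; |RC| = 8.300 ✓; ∠(RC, CE) = 81.70° ✗; |CE| = 34.40 ✓.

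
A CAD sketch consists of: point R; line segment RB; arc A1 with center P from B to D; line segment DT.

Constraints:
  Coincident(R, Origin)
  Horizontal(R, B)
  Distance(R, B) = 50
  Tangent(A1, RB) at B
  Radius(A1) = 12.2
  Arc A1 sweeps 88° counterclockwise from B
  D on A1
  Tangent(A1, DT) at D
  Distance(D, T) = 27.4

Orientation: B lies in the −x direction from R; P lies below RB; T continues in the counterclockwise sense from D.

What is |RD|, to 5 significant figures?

63.297

R is at the origin; RB is horizontal with |RB| = 50.0 and B on the −x side, so B = (-50.000, 0.0000). Since A1 is tangent to RB there, PB ⟂ RB, so P = B + (0, -12.2) = (-50.000, -12.200). On A1, B sits at bearing 90° from P; an 88° counterclockwise sweep puts D at bearing 178°, so D = P + 12.2·(cos 178°, sin 178°) = (-62.193, -11.774). Then |RD| = |D − R| = 63.297.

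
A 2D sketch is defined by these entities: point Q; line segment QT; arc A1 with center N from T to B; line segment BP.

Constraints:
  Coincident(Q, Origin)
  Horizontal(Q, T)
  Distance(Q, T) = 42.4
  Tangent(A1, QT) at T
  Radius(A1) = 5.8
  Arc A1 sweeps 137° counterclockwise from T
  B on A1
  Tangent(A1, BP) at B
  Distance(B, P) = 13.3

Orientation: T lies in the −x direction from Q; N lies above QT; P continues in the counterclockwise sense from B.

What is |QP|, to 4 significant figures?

51.82

Q is at the origin; QT is horizontal with |QT| = 42.4 and T on the −x side, so T = (-42.40, 0.000). The tangent condition forces NT to be normal to QT, so N = T + (0, 5.8) = (-42.40, 5.800). On A1, T sits at bearing -90° from N; a 137° counterclockwise sweep puts B at bearing 47°, so B = N + 5.8·(cos 47°, sin 47°) = (-38.44, 10.04). A1 meets BP tangentially, so NB is at right angles to BP, so BP runs along (−sin 47°, cos 47°); with |BP| = 13.3, P = (-48.17, 19.11). Then |QP| = |P − Q| = 51.82.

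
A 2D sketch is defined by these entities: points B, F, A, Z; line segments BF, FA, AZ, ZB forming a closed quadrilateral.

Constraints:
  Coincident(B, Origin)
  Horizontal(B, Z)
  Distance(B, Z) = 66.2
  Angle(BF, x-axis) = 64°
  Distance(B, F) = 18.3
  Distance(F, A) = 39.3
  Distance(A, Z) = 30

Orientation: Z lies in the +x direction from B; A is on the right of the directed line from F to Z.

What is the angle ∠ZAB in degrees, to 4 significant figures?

148.0°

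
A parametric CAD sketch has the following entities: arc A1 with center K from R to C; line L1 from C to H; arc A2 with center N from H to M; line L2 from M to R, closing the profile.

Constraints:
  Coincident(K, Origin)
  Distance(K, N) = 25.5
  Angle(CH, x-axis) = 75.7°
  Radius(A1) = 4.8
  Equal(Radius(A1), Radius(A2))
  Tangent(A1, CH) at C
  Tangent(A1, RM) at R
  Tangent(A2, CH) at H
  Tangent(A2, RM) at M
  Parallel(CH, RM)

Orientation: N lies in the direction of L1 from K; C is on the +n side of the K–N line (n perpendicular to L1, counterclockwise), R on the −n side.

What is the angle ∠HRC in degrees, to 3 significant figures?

69.4°

The slot axis is L1's direction at 75.7°, so u = (cos 75.7°, sin 75.7°) = (0.247, 0.969) and n = (−sin 75.7°, cos 75.7°) = (-0.969, 0.247). K is at the origin and N lies 25.5 along u from K, so N = 25.5·u = (6.30, 24.7). Tangency of A1 to both parallel lines with radius 4.8 puts C and R at K ± 4.8·n: C = (-4.65, 1.19), R = (4.65, -1.19). Equal radii place H and M the same way about N: H = N + 4.8·n = (1.65, 25.9), M = N − 4.8·n = (10.9, 23.5). Then cos ∠HRC = RH·RC / (|RH||RC|), giving 69.4°.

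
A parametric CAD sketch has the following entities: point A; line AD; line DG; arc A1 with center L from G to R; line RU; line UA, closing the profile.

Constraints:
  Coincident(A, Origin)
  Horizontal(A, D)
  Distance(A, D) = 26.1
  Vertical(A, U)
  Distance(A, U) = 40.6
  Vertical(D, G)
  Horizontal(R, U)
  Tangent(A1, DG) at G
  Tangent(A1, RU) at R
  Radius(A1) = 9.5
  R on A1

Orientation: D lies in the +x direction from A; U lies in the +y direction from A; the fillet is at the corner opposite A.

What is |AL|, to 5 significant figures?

35.253

A is at the origin; A and D share the same y with |AD| = 26.1 and D on the +x side, so D = (26.100, 0.0000). AU is vertical with |AU| = 40.6 and U on the +y side, so U = (0.0000, 40.600). The virtual corner opposite A is at (26.100, 40.600). A1 meets DG tangentially, so LG is at right angles to DG and the tangent condition forces LR to be normal to RU, with radius 9.5, so the center L sits 9.5 in from both sides at L = (16.600, 31.100). Then |AL| = |L − A| = 35.253.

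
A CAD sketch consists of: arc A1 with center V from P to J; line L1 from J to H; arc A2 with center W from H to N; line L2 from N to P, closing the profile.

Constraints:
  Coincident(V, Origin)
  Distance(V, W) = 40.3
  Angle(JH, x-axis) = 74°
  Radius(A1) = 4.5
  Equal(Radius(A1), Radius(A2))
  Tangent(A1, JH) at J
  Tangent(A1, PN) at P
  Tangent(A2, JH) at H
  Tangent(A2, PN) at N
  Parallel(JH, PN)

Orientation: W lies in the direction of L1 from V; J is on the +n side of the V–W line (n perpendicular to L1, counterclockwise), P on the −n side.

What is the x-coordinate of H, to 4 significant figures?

6.783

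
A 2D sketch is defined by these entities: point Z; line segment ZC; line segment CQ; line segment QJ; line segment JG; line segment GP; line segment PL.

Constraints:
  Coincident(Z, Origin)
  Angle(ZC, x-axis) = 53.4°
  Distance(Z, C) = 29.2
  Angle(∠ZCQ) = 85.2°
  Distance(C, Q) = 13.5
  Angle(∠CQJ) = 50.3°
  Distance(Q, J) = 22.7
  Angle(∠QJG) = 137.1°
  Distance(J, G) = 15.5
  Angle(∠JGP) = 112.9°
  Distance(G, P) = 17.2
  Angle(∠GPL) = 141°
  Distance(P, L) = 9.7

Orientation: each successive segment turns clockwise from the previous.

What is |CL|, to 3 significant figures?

24.1

Z is at the origin; ZC runs at 53.4° with length 29.2, so C = (17.4, 23.4). ∠ZCQ = 85.2° gives CQ at -41.4° from the x-axis; with |CQ| = 13.5, Q = (27.5, 14.5). ∠CQJ = 50.3° gives QJ at -171° from the x-axis; with |QJ| = 22.7, J = (5.11, 11.0). ∠QJG = 137.1° gives JG at 146° from the x-axis; with |JG| = 15.5, G = (-7.74, 19.7). ∠JGP = 112.9° gives GP at 78.9° from the x-axis; with |GP| = 17.2, P = (-4.43, 36.5). ∠GPL = 141.0° gives PL at 39.9° from the x-axis; with |PL| = 9.7, L = (3.01, 42.8). Then |CL| = |L − C| = 24.1.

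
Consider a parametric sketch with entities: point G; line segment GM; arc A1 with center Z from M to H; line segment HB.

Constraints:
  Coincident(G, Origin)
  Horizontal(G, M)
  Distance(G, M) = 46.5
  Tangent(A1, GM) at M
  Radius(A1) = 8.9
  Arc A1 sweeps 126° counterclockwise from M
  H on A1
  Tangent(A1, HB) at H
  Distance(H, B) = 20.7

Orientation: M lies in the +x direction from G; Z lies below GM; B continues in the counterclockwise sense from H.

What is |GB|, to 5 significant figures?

60.019

On A1, M sits at bearing 90° from Z; a 126° counterclockwise sweep puts H at bearing 216°, so H = Z + 8.9·(cos 216°, sin 216°) = (39.300, -14.131). Since A1 is tangent to HB there, ZH ⟂ HB, so HB runs along (−sin 216°, cos 216°); with |HB| = 20.7, B = (51.467, -30.878). Then |GB| = |B − G| = 60.019.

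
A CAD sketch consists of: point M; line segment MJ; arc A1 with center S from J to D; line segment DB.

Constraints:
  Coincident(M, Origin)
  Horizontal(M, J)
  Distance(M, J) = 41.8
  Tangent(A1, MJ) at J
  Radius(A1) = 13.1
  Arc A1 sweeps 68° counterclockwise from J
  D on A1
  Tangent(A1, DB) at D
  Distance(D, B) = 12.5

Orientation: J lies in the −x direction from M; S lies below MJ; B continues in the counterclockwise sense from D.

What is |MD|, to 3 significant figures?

54.6

M is at the origin; M and J share the same y with |MJ| = 41.8 and J on the −x side, so J = (-41.8, 0.00). Tangency of A1 to MJ means the radius SJ is perpendicular to MJ, so S = J + (0, -13.1) = (-41.8, -13.1). On A1, J sits at bearing 90° from S; a 68° counterclockwise sweep puts D at bearing 158°, so D = S + 13.1·(cos 158°, sin 158°) = (-53.9, -8.19). Then |MD| = |D − M| = 54.6.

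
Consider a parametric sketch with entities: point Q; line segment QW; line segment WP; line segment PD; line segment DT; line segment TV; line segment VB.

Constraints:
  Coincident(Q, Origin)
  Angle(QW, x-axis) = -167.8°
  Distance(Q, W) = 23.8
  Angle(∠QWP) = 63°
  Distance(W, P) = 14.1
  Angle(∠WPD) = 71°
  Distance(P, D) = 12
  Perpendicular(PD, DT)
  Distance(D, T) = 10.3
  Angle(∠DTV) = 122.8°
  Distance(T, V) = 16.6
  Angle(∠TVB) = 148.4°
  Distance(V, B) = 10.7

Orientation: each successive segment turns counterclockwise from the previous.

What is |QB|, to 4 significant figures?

41.03

∠DTV = 122.8° gives TV at -154.6° from the x-axis; with |TV| = 16.6, V = (-31.78, -7.450). ∠TVB = 148.4° gives VB at -123.0° from the x-axis; with |VB| = 10.7, B = (-37.60, -16.42). Then |QB| = |B − Q| = 41.03.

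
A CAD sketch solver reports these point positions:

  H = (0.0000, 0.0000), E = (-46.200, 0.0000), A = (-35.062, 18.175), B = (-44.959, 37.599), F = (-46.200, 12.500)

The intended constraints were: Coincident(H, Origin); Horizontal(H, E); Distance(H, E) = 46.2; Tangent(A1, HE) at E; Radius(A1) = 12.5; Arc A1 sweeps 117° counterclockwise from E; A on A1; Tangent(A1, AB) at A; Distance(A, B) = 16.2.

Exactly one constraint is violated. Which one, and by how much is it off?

Distance(A, B) = 16.2 — off by 5.60.

H = (0.00, 0.00) ✓; H.y = 0.00, E.y = 0.00 ✓; |HE| = 46.20 ✓; ∠(FE, EH) = 90.00° ✓; |FE| = 12.50 ✓; bearing(F→A) − bearing(F→E) = 117.0° ✓; |FA| = 12.50 ✓; ∠(FA, AB) = 90.00° ✓; |AB| = 21.80 ✗.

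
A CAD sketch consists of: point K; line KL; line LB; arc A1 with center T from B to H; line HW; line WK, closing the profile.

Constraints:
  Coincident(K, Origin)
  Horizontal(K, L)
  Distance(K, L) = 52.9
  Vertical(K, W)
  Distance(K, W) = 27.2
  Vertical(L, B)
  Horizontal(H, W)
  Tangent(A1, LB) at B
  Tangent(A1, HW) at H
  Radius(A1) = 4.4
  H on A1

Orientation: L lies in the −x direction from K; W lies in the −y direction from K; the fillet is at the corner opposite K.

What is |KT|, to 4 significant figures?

53.59

KW is vertical with |KW| = 27.2 and W on the −y side, so W = (0.000, -27.20). The virtual corner opposite K is at (-52.90, -27.20). A1 meets LB tangentially, so TB is at right angles to LB and since A1 is tangent to HW there, TH ⟂ HW, with radius 4.4, so the center T sits 4.4 in from both sides at T = (-48.50, -22.80). Then |KT| = |T − K| = 53.59.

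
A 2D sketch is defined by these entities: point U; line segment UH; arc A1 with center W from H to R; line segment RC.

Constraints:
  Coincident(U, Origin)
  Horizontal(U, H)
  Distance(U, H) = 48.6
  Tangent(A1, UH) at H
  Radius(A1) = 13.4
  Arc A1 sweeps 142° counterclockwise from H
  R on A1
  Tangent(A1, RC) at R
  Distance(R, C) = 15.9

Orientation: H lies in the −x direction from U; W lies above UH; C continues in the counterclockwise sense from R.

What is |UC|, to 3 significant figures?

62.7

U is at the origin; UH is horizontal with |UH| = 48.6 and H on the −x side, so H = (-48.6, 0.00). The tangent condition forces WH to be normal to UH, so W = H + (0, 13.4) = (-48.6, 13.4). On A1, H sits at bearing -90° from W; a 142° counterclockwise sweep puts R at bearing 52°, so R = W + 13.4·(cos 52°, sin 52°) = (-40.4, 24.0). Tangency of A1 to RC means the radius WR is perpendicular to RC, so RC runs along (−sin 52°, cos 52°); with |RC| = 15.9, C = (-52.9, 33.7). Then |UC| = |C − U| = 62.7.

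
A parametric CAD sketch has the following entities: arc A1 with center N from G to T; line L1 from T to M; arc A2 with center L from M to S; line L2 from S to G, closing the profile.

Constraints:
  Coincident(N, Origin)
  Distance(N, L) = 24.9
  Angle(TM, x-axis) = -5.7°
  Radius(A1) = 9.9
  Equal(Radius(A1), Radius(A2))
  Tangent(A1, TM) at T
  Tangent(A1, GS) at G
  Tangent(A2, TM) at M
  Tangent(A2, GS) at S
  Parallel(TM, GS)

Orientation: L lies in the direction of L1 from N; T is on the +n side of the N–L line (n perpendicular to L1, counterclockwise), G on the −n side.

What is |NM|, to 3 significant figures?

26.8

The slot axis is L1's direction at -5.7°, so u = (cos -5.7°, sin -5.7°) = (0.995, -0.0993) and n = (−sin -5.7°, cos -5.7°) = (0.0993, 0.995). N is at the origin and L lies 24.9 along u from N, so L = 24.9·u = (24.8, -2.47). Tangency of A1 to both parallel lines with radius 9.9 puts T and G at N ± 9.9·n: T = (0.983, 9.85), G = (-0.983, -9.85). Equal radii place M and S the same way about L: M = L + 9.9·n = (25.8, 7.38), S = L − 9.9·n = (23.8, -12.3). Then |NM| = |M − N| = 26.8.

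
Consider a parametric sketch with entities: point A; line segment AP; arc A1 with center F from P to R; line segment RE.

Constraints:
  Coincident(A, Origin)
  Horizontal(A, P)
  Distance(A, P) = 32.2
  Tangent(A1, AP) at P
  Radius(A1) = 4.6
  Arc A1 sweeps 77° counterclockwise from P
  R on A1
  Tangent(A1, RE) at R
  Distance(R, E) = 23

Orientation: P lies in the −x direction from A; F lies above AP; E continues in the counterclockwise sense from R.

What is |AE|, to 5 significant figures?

34.394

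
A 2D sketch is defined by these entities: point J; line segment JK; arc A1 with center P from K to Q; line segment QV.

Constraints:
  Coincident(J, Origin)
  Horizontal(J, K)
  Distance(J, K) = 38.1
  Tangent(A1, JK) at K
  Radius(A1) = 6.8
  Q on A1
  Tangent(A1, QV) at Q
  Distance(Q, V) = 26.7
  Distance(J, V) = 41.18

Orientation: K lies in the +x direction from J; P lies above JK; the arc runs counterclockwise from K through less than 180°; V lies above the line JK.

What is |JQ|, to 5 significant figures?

44.744

J is at the origin; J and K share the same y with |JK| = 38.1 and K on the +x side, so K = (38.100, 0.0000). A1 meets JK tangentially, so PK is at right angles to JK, so P = K + (0, 6.8) = (38.100, 6.8000). Since PQ ⟂ QV (tangency), |PV| = √(6.8² + 26.7²) = 27.552 regardless of where Q sits on A1. So V lies on both circle(J, 41.18) and circle(P, 27.552); the above-JK intersection is V = (26.292, 31.694). Q is the foot of the tangent from V: Q = (43.335, 11.140).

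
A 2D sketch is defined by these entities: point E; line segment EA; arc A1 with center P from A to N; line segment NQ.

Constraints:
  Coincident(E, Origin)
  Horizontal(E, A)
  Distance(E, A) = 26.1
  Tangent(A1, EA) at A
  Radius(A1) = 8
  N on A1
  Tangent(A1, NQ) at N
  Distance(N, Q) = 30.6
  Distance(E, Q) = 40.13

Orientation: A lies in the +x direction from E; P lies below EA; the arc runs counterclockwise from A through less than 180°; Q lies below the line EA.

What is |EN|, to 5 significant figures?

19.475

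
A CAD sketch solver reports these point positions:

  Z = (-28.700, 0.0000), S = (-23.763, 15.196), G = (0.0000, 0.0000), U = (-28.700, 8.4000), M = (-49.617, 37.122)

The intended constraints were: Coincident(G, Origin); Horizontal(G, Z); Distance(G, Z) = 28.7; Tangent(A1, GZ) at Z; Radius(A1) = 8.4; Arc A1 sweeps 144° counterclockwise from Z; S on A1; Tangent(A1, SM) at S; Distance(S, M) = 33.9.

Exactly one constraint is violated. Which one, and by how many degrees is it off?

Tangent(A1, SM) at S — off by 4.30°.

G = (0.00, 0.00) ✓; G.y = 0.00, Z.y = 0.00 ✓; |GZ| = 28.70 ✓; ∠(UZ, ZG) = 90.00° ✓; |UZ| = 8.400 ✓; bearing(U→S) − bearing(U→Z) = 144.0° ✓; |US| = 8.400 ✓; ∠(US, SM) = 94.30° ✗; |SM| = 33.90 ✓.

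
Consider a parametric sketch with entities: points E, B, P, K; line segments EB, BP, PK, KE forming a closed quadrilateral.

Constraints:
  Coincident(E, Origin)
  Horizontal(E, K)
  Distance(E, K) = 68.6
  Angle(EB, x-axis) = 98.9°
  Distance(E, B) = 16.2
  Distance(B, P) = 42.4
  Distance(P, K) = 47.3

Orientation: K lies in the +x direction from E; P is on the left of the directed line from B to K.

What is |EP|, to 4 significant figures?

49.47

Checks: |BP| = 42.40 ✓; |PK| = 47.30 ✓.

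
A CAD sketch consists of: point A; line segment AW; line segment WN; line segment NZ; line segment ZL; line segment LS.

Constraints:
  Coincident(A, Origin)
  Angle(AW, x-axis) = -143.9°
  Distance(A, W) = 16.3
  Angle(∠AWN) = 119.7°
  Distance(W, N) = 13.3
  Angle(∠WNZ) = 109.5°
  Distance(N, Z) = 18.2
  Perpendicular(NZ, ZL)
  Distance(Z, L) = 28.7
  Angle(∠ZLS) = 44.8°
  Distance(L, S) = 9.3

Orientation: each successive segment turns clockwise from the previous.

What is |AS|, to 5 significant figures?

6.1032

A is at the origin; AW runs at -143.9° with length 16.3, so W = (-13.170, -9.6039). ∠AWN = 119.7° gives WN at 155.80° from the x-axis; with |WN| = 13.3, N = (-25.301, -4.1519). ∠WNZ = 109.5° gives NZ at 85.300° from the x-axis; with |NZ| = 18.2, Z = (-23.810, 13.987). NZ ⟂ ZL, so ZL runs at -4.7000°; with |ZL| = 28.7, L = (4.7933, 11.635). ∠ZLS = 44.8° gives LS at -139.90° from the x-axis; with |LS| = 9.3, S = (-2.3204, 5.6449). Then |AS| = |S − A| = 6.1032.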